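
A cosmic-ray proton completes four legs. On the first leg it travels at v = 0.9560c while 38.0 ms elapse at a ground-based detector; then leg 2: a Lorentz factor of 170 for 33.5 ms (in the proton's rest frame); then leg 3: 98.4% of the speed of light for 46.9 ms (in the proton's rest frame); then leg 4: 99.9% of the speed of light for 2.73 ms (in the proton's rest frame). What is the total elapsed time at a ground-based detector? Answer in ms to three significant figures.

Δt = 6060 ms

Leg 1: 38.0 ms is already measured at a ground-based detector.
Leg 2: γ = 170; Δt_2 = 170.0 × 33.5 = 5695 ms.
Leg 3: β = 0.984; γ = 1/√(1 − 0.984²) = 1/√0.03174 = 5.613; Δt_3 = 5.613 × 46.9 = 263.2 ms.
Leg 4: β = 0.999; γ = 1/√(1 − 0.999²) = 1/√0.001999 = 22.37; Δt_4 = 22.37 × 2.73 = 61.06 ms.
Total: 38.00 + 5695 + 263.2 + 61.06 ms.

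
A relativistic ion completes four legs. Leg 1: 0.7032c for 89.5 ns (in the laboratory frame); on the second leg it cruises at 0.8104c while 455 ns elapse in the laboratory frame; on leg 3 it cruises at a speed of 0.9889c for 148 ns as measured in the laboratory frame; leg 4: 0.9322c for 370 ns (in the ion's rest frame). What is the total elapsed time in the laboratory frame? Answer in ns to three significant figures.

Leg 1: 89.5 ns is already measured in the laboratory frame.
Leg 2: 455 ns is already measured in the laboratory frame.
Leg 3: 148 ns is already measured in the laboratory frame.
Leg 4: γ = 1/√(1 − 0.9322²) = 1/√0.1310 = 2.763; Δt_4 = 2.763 × 370 = 1022 ns.
Total: 89.50 + 455.0 + 148.0 + 1022 ns.

Δt = 1710 ns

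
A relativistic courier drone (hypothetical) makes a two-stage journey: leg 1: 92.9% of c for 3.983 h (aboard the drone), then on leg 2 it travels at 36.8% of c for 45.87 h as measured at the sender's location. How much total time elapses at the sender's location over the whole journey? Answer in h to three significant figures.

Δt = 56.6 h

Leg 1: β = 0.929; γ = 1/√(1 − 0.929²) = 1/√0.1370 = 2.702; Δt_1 = 2.702 × 3.983 = 10.76 h.
Leg 2: 45.87 h is already measured at the sender's location.
Total: 10.76 + 45.87 h.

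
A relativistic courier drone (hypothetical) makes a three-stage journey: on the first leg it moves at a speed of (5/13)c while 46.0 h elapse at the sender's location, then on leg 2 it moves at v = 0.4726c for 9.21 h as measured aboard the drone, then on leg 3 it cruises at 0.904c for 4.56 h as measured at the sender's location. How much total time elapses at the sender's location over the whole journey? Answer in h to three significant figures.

Leg 1: 46.0 h is already measured at the sender's location.
Leg 2: γ = 1/√(1 − 0.4726²) = 1/√0.7766 = 1.135; Δt_2 = 1.135 × 9.21 = 10.45 h.
Leg 3: 4.56 h is already measured at the sender's location.
Total: 46.00 + 10.45 + 4.560 h.

Δt = 61.0 h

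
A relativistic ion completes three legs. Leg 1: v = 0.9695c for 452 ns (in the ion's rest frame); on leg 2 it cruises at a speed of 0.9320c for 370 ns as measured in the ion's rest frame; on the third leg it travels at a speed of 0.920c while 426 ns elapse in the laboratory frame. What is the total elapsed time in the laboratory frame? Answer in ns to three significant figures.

Δt = 3290 ns

Leg 1: γ = 1/√(1 − 0.9695²) = 1/√0.06007 = 4.080; Δt_1 = 4.080 × 452 = 1844 ns.
Leg 2: γ = 1/√(1 − 0.9320²) = 1/√0.1314 = 2.759; Δt_2 = 2.759 × 370 = 1021 ns.
Leg 3: 426 ns is already measured in the laboratory frame.
Total: 1844 + 1021 + 426.0 ns.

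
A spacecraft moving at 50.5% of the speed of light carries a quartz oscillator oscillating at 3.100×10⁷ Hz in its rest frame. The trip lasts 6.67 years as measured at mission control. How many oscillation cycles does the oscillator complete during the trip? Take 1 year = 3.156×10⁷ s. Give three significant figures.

β = 0.505; γ = 1/√(1 − 0.505²) = 1/√0.7450 = 1.159
The oscillator's own cycle count is N = f × τ where τ is the proper time aboard the spacecraft. τ = Δt/γ = 6.67/1.159 = 5.757 years = 1.817×10⁸ s.
N = 3.100×10⁷ × 1.817×10⁸ = 5.632×10¹⁵.

N = 5.63×10¹⁵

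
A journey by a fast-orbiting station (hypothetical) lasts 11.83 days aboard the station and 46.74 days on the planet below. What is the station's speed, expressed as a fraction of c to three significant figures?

v = 0.967c

The proper time is measured aboard the station (both events occur at the station's location); Δt is measured on the planet below. γ = Δt/τ = 46.74/11.83 = 3.951.
β = √(1 − 1/γ²) = √(1 − 0.06406) = √0.9359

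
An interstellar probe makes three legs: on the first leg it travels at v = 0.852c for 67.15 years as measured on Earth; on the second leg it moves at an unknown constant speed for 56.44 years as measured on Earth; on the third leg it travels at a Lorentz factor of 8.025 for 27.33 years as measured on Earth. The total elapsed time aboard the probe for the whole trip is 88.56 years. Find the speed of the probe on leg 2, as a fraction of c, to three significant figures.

β = 0.464

Leg 1: γ = 1/√(1 − 0.852²) = 1/√0.2741 = 1.910; τ_1 = 67.15/1.910 = 35.16 years.
Leg 2: speed unknown; τ_2 = 56.44/γ_2.
Leg 3: γ = 8.025; τ_3 = 27.33/8.025 = 3.406 years.
Total proper time: 35.16 + τ_2 + 3.406 = 88.56, so τ_2 = 88.56 − 38.56 = 50.00 years.
γ_2 = 56.44/50.00 = 1.129; β = √(1 − 1/γ²) = √0.2152.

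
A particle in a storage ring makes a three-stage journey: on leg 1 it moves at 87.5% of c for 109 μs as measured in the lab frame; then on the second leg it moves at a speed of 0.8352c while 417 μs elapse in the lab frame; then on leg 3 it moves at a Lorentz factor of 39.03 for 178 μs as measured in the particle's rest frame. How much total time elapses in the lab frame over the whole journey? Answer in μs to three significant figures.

Leg 1: 109 μs is already measured in the lab frame.
Leg 2: 417 μs is already measured in the lab frame.
Leg 3: γ = 39.03; Δt_3 = 39.03 × 178 = 6947 μs.
Total: 109.0 + 417.0 + 6947 μs.

Δt = 7470 μs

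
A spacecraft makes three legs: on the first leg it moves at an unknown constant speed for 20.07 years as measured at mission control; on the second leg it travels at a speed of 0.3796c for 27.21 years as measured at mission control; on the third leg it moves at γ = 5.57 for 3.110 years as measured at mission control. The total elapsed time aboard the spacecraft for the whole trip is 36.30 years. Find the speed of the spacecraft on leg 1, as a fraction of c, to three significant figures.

Leg 1: speed unknown; τ_1 = 20.07/γ_1.
Leg 2: γ = 1/√(1 − 0.3796²) = 1/√0.8559 = 1.081; τ_2 = 27.21/1.081 = 25.17 years.
Leg 3: γ = 5.57; τ_3 = 3.110/5.570 = 0.5583 years.
Total proper time: τ_1 + 25.17 + 0.5583 = 36.30, so τ_1 = 36.30 − 25.73 = 10.57 years.
γ_1 = 20.07/10.57 = 1.899; β = √(1 − 1/γ²) = √0.7227.

β = 0.850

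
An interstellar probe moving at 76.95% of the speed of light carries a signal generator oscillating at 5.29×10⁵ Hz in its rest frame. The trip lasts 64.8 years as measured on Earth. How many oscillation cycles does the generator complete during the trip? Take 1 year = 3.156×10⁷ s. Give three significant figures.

β = 0.7695; γ = 1/√(1 − 0.7695²) = 1/√0.4079 = 1.566
The oscillator's own cycle count is N = f × τ where τ is the proper time aboard the probe. τ = Δt/γ = 64.8/1.566 = 41.38 years = 1.306×10⁹ s.
N = 5.29×10⁵ × 1.306×10⁹ = 6.909×10¹⁴.

N = 6.91×10¹⁴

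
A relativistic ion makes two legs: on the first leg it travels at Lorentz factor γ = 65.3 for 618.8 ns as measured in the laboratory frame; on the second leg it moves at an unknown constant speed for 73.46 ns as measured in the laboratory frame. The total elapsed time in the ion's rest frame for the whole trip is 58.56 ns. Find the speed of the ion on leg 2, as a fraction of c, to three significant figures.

Leg 1: γ = 65.3; τ_1 = 618.8/65.30 = 9.476 ns.
Leg 2: speed unknown; τ_2 = 73.46/γ_2.
Total proper time: 9.476 + τ_2 = 58.56, so τ_2 = 58.56 − 9.476 = 49.08 ns.
γ_2 = 73.46/49.08 = 1.497; β = √(1 − 1/γ²) = √0.5535.

β = 0.744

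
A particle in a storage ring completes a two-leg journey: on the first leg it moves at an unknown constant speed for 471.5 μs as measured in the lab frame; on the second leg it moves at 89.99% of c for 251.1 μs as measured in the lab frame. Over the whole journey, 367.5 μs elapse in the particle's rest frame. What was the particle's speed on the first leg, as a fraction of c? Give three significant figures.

Leg 1: speed unknown; τ_1 = 471.5/γ_1.
Leg 2: β = 0.8999; γ = 1/√(1 − 0.8999²) = 1/√0.1902 = 2.293; τ_2 = 251.1/2.293 = 109.5 μs.
Total proper time: τ_1 + 109.5 = 367.5, so τ_1 = 367.5 − 109.5 = 258.0 μs.
γ_1 = 471.5/258.0 = 1.828; β = √(1 − 1/γ²) = √0.7006.

β = 0.837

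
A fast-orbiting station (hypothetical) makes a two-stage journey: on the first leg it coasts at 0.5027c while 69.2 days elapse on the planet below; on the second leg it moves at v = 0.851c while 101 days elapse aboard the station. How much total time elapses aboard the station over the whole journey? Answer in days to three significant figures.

τ = 161 days

Leg 1: γ = 1/√(1 − 0.5027²) = 1/√0.7473 = 1.157; τ_1 = 69.2/1.157 = 59.82 days.
Leg 2: 101 days is already measured aboard the station.
Total: 59.82 + 101.0 days.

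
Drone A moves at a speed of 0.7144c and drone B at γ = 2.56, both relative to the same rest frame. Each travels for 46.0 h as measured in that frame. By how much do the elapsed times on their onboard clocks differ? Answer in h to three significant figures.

A: γ = 1/√(1 − 0.7144²) = 1/√0.4896 = 1.429; τ_A = 46.0/1.429 = 32.19 h.
B: γ = 2.56; τ_B = 46.0/2.560 = 17.97 h.

|τ_A − τ_B| = 14.2 h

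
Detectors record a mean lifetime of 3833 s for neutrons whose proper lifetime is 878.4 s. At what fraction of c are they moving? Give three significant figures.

β = 0.973

γ = Δt/τ₀ = 3833/878.4 = 4.364
β = √(1 − 1/γ²) = √(1 − 0.05252) = √0.9475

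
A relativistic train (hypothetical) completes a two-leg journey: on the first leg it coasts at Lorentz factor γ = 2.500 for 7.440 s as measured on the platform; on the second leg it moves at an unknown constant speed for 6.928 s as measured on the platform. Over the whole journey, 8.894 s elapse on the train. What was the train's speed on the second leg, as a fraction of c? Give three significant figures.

β = 0.520

Leg 1: γ = 2.500; τ_1 = 7.440/2.500 = 2.976 s.
Leg 2: speed unknown; τ_2 = 6.928/γ_2.
Total proper time: 2.976 + τ_2 = 8.894, so τ_2 = 8.894 − 2.976 = 5.918 s.
γ_2 = 6.928/5.918 = 1.171; β = √(1 − 1/γ²) = √0.2703.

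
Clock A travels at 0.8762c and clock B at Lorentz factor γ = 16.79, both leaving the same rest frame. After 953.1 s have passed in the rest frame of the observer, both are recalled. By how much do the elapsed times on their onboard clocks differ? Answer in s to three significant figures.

|τ_A − τ_B| = 403 s

A: γ = 1/√(1 − 0.8762²) = 1/√0.2323 = 2.075; τ_A = 953.1/2.075 = 459.3 s.
B: γ = 16.79; τ_B = 953.1/16.79 = 56.77 s.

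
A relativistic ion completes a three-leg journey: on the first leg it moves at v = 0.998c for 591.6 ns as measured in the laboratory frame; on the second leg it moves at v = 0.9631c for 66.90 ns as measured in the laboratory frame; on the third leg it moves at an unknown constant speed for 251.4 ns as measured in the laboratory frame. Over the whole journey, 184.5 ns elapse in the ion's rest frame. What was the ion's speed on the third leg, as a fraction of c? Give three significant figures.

Leg 1: γ = 1/√(1 − 0.998²) = 1/√0.003996 = 15.82; τ_1 = 591.6/15.82 = 37.40 ns.
Leg 2: γ = 1/√(1 − 0.9631²) = 1/√0.07244 = 3.715; τ_2 = 66.90/3.715 = 18.01 ns.
Leg 3: speed unknown; τ_3 = 251.4/γ_3.
Total proper time: 37.40 + 18.01 + τ_3 = 184.5, so τ_3 = 184.5 − 55.40 = 129.1 ns.
γ_3 = 251.4/129.1 = 1.947; β = √(1 − 1/γ²) = √0.7363.

β = 0.858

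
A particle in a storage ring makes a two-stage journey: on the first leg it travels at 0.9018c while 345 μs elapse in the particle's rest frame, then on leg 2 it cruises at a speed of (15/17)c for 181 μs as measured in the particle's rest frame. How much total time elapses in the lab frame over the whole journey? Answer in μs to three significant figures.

Δt = 1180 μs

Leg 1: γ = 1/√(1 − 0.9018²) = 1/√0.1868 = 2.314; Δt_1 = 2.314 × 345 = 798.3 μs.
Leg 2: γ = 1/√(1 − (15/17)²) = 17/8 = 2.125; Δt_2 = 2.125 × 181 = 384.6 μs.
Total: 798.3 + 384.6 μs.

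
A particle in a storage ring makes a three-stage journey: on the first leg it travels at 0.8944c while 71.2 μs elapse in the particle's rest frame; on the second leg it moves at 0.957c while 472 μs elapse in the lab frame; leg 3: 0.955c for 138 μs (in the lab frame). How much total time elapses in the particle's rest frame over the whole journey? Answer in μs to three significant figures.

τ = 249 μs

Leg 1: 71.2 μs is already measured in the particle's rest frame.
Leg 2: γ = 1/√(1 − 0.957²) = 1/√0.08415 = 3.447; τ_2 = 472/3.447 = 136.9 μs.
Leg 3: γ = 1/√(1 − 0.955²) = 1/√0.08798 = 3.371; τ_3 = 138/3.371 = 40.93 μs.
Total: 71.20 + 136.9 + 40.93 μs.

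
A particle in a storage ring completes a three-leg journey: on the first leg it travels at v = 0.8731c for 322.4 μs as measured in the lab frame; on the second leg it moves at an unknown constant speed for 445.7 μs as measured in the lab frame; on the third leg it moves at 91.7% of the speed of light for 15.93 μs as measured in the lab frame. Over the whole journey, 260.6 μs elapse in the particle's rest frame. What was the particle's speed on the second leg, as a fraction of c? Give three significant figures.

β = 0.976

Leg 1: γ = 1/√(1 − 0.8731²) = 1/√0.2377 = 2.051; τ_1 = 322.4/2.051 = 157.2 μs.
Leg 2: speed unknown; τ_2 = 445.7/γ_2.
Leg 3: β = 0.917; γ = 1/√(1 − 0.917²) = 1/√0.1591 = 2.507; τ_3 = 15.93/2.507 = 6.354 μs.
Total proper time: 157.2 + τ_2 + 6.354 = 260.6, so τ_2 = 260.6 − 163.5 = 97.06 μs.
γ_2 = 445.7/97.06 = 4.592; β = √(1 − 1/γ²) = √0.9526.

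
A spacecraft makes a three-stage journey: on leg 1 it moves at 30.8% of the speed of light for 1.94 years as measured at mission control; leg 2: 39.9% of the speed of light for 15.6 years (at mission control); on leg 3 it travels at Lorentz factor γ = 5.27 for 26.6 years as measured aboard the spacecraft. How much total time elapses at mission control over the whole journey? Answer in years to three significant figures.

Δt = 158 years

Leg 1: 1.94 years is already measured at mission control.
Leg 2: 15.6 years is already measured at mission control.
Leg 3: γ = 5.27; Δt_3 = 5.270 × 26.6 = 140.2 years.
Total: 1.940 + 15.60 + 140.2 years.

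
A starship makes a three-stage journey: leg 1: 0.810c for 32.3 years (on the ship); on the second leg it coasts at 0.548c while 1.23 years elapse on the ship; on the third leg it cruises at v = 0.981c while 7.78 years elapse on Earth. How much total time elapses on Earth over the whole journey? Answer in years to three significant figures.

Leg 1: γ = 1/√(1 − 0.810²) = 1/√0.3439 = 1.705; Δt_1 = 1.705 × 32.3 = 55.08 years.
Leg 2: γ = 1/√(1 − 0.548²) = 1/√0.6997 = 1.195; Δt_2 = 1.195 × 1.23 = 1.470 years.
Leg 3: 7.78 years is already measured on Earth.
Total: 55.08 + 1.470 + 7.780 years.

Δt = 64.3 years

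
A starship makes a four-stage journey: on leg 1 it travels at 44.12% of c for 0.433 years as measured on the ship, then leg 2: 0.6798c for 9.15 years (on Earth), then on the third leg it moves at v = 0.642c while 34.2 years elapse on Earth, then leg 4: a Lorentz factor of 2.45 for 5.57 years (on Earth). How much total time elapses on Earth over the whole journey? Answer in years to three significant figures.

Leg 1: β = 0.4412; γ = 1/√(1 − 0.4412²) = 1/√0.8053 = 1.114; Δt_1 = 1.114 × 0.433 = 0.4825 years.
Leg 2: 9.15 years is already measured on Earth.
Leg 3: 34.2 years is already measured on Earth.
Leg 4: 5.57 years is already measured on Earth.
Total: 0.4825 + 9.150 + 34.20 + 5.570 years.

Δt = 49.4 years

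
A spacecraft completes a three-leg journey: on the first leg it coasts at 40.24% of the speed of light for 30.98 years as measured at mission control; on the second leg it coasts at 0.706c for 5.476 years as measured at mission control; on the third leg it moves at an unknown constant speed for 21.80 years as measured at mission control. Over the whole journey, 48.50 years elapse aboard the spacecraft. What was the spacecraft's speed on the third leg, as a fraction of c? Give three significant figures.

β = 0.666

Leg 1: β = 0.4024; γ = 1/√(1 − 0.4024²) = 1/√0.8381 = 1.092; τ_1 = 30.98/1.092 = 28.36 years.
Leg 2: γ = 1/√(1 − 0.706²) = 1/√0.5016 = 1.412; τ_2 = 5.476/1.412 = 3.878 years.
Leg 3: speed unknown; τ_3 = 21.80/γ_3.
Total proper time: 28.36 + 3.878 + τ_3 = 48.50, so τ_3 = 48.50 − 32.24 = 16.26 years.
γ_3 = 21.80/16.26 = 1.341; β = √(1 − 1/γ²) = √0.4436.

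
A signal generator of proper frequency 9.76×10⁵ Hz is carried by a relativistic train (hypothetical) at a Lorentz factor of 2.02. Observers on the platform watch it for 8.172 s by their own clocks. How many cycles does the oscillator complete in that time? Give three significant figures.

N = 3.95×10⁶

γ = 2.02
During 8.172 s of lab time, the oscillator's proper time advances by τ = Δt/γ = 8.172/2.020 = 4.046 s = 4.046×10⁰ s.
N = f × τ = 9.76×10⁵ × 4.046×10⁰ = 3.948×10⁶.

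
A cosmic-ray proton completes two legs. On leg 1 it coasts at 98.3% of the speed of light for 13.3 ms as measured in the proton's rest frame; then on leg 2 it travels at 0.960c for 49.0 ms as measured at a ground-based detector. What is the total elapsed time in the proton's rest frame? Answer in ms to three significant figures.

τ = 27.0 ms

Leg 1: 13.3 ms is already measured in the proton's rest frame.
Leg 2: γ = 1/√(1 − 0.960²) = 25/7 ≈ 3.571; τ_2 = 49.0/3.571 = 13.72 ms.
Total: 13.30 + 13.72 ms.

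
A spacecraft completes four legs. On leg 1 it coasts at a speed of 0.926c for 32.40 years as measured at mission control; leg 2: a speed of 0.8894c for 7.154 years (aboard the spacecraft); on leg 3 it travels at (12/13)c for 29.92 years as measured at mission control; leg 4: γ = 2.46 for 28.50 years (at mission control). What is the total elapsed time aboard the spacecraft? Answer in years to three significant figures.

Leg 1: γ = 1/√(1 − 0.926²) = 1/√0.1425 = 2.649; τ_1 = 32.40/2.649 = 12.23 years.
Leg 2: 7.154 years is already measured aboard the spacecraft.
Leg 3: γ = 1/√(1 − (12/13)²) = 13/5 = 2.600; τ_3 = 29.92/2.600 = 11.51 years.
Leg 4: γ = 2.46; τ_4 = 28.50/2.460 = 11.59 years.
Total: 12.23 + 7.154 + 11.51 + 11.59 years.

τ = 42.5 years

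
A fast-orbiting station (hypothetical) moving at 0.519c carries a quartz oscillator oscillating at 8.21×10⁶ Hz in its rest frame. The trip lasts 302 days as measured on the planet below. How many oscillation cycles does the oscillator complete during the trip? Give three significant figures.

N = 1.83×10¹⁴

γ = 1/√(1 − 0.519²) = 1/√0.7306 = 1.170
The oscillator's own cycle count is N = f × τ where τ is the proper time aboard the station. τ = Δt/γ = 302/1.170 = 258.1 days = 2.230×10⁷ s.
N = 8.21×10⁶ × 2.230×10⁷ = 1.831×10¹⁴.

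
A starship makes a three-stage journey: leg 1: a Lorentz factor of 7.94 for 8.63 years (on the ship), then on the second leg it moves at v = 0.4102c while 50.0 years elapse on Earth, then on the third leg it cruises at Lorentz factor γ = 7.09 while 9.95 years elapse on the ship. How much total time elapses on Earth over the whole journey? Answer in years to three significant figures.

Leg 1: γ = 7.94; Δt_1 = 7.940 × 8.63 = 68.52 years.
Leg 2: 50.0 years is already measured on Earth.
Leg 3: γ = 7.09; Δt_3 = 7.090 × 9.95 = 70.55 years.
Total: 68.52 + 50.00 + 70.55 years.

Δt = 189 years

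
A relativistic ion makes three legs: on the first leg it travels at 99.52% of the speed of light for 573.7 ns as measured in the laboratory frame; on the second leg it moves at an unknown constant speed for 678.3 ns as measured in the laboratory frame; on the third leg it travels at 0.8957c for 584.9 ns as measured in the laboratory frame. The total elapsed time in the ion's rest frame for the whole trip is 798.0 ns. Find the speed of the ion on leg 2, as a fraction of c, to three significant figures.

β = 0.704

Leg 1: β = 0.9952; γ = 1/√(1 − 0.9952²) = 1/√0.009577 = 10.22; τ_1 = 573.7/10.22 = 56.14 ns.
Leg 2: speed unknown; τ_2 = 678.3/γ_2.
Leg 3: γ = 1/√(1 − 0.8957²) = 1/√0.1977 = 2.249; τ_3 = 584.9/2.249 = 260.1 ns.
Total proper time: 56.14 + τ_2 + 260.1 = 798.0, so τ_2 = 798.0 − 316.2 = 481.8 ns.
γ_2 = 678.3/481.8 = 1.408; β = √(1 − 1/γ²) = √0.4955.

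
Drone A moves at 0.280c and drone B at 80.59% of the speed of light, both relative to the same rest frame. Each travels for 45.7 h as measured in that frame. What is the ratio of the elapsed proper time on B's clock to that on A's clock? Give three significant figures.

A: γ = 1/√(1 − 0.280²) = 25/24 ≈ 1.042. B: β = 0.8059; γ = 1/√(1 − 0.8059²) = 1/√0.3505 = 1.689.
τ_A/τ_B = γ_B/γ_A = 1.689/1.042 = 1.621, so τ_B/τ_A = 0.6167.

τ_B/τ_A = 0.617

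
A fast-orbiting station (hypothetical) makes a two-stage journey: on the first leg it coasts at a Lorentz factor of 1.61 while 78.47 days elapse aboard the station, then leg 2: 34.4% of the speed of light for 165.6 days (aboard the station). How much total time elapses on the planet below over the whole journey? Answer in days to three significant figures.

Leg 1: γ = 1.61; Δt_1 = 1.610 × 78.47 = 126.3 days.
Leg 2: β = 0.344; γ = 1/√(1 − 0.344²) = 1/√0.8817 = 1.065; Δt_2 = 1.065 × 165.6 = 176.4 days.
Total: 126.3 + 176.4 days.

Δt = 303 days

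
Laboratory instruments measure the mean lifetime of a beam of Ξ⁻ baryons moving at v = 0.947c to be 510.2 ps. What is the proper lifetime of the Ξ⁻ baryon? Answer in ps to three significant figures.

τ₀ = 164 ps

γ = 1/√(1 − 0.947²) = 1/√0.1032 = 3.113
The lab-frame lifetime is the dilated interval; the proper lifetime is τ₀ = Δt/γ = 510.2/3.113 ps.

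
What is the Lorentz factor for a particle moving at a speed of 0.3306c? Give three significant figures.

γ = 1.06

γ = 1/√(1 − 0.3306²) = 1/√0.8907 = 1.060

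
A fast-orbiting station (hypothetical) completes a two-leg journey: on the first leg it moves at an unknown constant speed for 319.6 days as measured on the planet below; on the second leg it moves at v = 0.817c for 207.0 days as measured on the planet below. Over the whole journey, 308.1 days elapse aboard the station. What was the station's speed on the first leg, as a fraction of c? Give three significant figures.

β = 0.807

Leg 1: speed unknown; τ_1 = 319.6/γ_1.
Leg 2: γ = 1/√(1 − 0.817²) = 1/√0.3325 = 1.734; τ_2 = 207.0/1.734 = 119.4 days.
Total proper time: τ_1 + 119.4 = 308.1, so τ_1 = 308.1 − 119.4 = 188.7 days.
γ_1 = 319.6/188.7 = 1.693; β = √(1 − 1/γ²) = √0.6513.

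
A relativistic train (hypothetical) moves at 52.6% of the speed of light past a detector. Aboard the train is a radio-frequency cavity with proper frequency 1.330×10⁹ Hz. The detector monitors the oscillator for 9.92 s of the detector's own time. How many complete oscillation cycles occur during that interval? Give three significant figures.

β = 0.526; γ = 1/√(1 − 0.526²) = 1/√0.7233 = 1.176
During 9.92 s of lab time, the oscillator's proper time advances by τ = Δt/γ = 9.92/1.176 = 8.437 s = 8.437×10⁰ s.
N = f × τ = 1.330×10⁹ × 8.437×10⁰ = 1.122×10¹⁰.

N = 1.12×10¹⁰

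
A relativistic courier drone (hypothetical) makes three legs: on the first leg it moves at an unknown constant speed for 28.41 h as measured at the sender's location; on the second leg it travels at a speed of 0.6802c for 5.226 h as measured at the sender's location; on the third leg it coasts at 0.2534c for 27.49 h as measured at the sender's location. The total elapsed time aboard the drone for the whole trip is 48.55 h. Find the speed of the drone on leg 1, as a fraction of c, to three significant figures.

Leg 1: speed unknown; τ_1 = 28.41/γ_1.
Leg 2: γ = 1/√(1 − 0.6802²) = 1/√0.5373 = 1.364; τ_2 = 5.226/1.364 = 3.831 h.
Leg 3: γ = 1/√(1 − 0.2534²) = 1/√0.9358 = 1.034; τ_3 = 27.49/1.034 = 26.59 h.
Total proper time: τ_1 + 3.831 + 26.59 = 48.55, so τ_1 = 48.55 − 30.42 = 18.13 h.
γ_1 = 28.41/18.13 = 1.567; β = √(1 − 1/γ²) = √0.5929.

β = 0.770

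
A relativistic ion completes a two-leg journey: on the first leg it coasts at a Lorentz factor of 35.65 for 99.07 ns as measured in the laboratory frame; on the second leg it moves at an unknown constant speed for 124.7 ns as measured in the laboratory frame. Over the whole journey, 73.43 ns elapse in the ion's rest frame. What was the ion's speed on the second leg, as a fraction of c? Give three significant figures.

β = 0.824

Leg 1: γ = 35.65; τ_1 = 99.07/35.65 = 2.779 ns.
Leg 2: speed unknown; τ_2 = 124.7/γ_2.
Total proper time: 2.779 + τ_2 = 73.43, so τ_2 = 73.43 − 2.779 = 70.65 ns.
γ_2 = 124.7/70.65 = 1.765; β = √(1 − 1/γ²) = √0.6790.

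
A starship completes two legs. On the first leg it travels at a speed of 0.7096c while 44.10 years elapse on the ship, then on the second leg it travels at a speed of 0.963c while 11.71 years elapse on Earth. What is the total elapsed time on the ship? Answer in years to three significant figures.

τ = 47.3 years

Leg 1: 44.10 years is already measured on the ship.
Leg 2: γ = 1/√(1 − 0.963²) = 1/√0.07263 = 3.711; τ_2 = 11.71/3.711 = 3.156 years.
Total: 44.10 + 3.156 years.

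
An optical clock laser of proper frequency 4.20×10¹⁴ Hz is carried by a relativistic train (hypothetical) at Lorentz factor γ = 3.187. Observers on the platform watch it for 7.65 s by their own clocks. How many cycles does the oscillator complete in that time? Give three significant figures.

N = 1.01×10¹⁵

γ = 3.187
During 7.65 s of lab time, the oscillator's proper time advances by τ = Δt/γ = 7.65/3.187 = 2.400 s = 2.400×10⁰ s.
N = f × τ = 4.20×10¹⁴ × 2.400×10⁰ = 1.008×10¹⁵.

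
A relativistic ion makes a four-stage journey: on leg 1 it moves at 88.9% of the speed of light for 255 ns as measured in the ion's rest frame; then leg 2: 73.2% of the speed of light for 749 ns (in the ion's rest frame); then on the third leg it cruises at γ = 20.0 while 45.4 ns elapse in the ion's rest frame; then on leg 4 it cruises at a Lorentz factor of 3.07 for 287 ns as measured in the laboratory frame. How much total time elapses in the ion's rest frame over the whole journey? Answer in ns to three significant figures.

Leg 1: 255 ns is already measured in the ion's rest frame.
Leg 2: 749 ns is already measured in the ion's rest frame.
Leg 3: 45.4 ns is already measured in the ion's rest frame.
Leg 4: γ = 3.07; τ_4 = 287/3.070 = 93.49 ns.
Total: 255.0 + 749.0 + 45.40 + 93.49 ns.

τ = 1140 ns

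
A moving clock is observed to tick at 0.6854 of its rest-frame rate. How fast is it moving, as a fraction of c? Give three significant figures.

Rate ratio = 1/γ, so γ = 1/0.6854 = 1.459.
β = √(1 − 1/γ²) = √(1 − 0.6854²) = √0.5302

β = 0.728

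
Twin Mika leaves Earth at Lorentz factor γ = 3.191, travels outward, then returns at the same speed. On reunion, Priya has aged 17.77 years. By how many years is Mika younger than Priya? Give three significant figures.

Δt − τ = 12.2 years

γ = 3.191
Mika's elapsed proper time: τ = 17.77/3.191 = 5.569 years.
Age gap = Δt − τ = 17.77 − 5.569 years.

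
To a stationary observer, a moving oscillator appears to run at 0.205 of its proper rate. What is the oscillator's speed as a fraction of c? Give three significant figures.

β = 0.979

Rate ratio = 1/γ, so γ = 1/0.205 = 4.878.
β = √(1 − 1/γ²) = √(1 − 0.205²) = √0.9580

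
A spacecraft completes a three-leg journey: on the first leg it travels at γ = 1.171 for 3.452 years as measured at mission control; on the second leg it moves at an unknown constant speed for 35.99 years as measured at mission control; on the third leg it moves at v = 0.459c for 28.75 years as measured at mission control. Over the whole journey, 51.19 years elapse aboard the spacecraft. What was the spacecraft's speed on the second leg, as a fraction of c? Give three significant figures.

Leg 1: γ = 1.171; τ_1 = 3.452/1.171 = 2.948 years.
Leg 2: speed unknown; τ_2 = 35.99/γ_2.
Leg 3: γ = 1/√(1 − 0.459²) = 1/√0.7893 = 1.126; τ_3 = 28.75/1.126 = 25.54 years.
Total proper time: 2.948 + τ_2 + 25.54 = 51.19, so τ_2 = 51.19 − 28.49 = 22.70 years.
γ_2 = 35.99/22.70 = 1.585; β = √(1 − 1/γ²) = √0.6022.

β = 0.776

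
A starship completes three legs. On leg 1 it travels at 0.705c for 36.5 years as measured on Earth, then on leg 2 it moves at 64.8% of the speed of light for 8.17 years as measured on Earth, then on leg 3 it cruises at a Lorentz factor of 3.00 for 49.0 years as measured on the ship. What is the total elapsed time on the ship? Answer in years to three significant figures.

Leg 1: γ = 1/√(1 − 0.705²) = 1/√0.5030 = 1.410; τ_1 = 36.5/1.410 = 25.89 years.
Leg 2: β = 0.648; γ = 1/√(1 − 0.648²) = 1/√0.5801 = 1.313; τ_2 = 8.17/1.313 = 6.223 years.
Leg 3: 49.0 years is already measured on the ship.
Total: 25.89 + 6.223 + 49.00 years.

τ = 81.1 years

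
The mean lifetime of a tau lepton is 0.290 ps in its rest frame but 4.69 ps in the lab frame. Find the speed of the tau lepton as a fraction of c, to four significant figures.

γ = Δt/τ₀ = 4.69/0.290 = 16.17
β = √(1 − 1/γ²) = √(1 − 0.003823) = √0.9962

v = 0.9981c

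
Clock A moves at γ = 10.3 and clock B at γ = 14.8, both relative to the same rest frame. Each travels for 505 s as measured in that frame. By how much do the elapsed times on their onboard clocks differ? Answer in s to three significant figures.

A: γ = 10.3; τ_A = 505/10.30 = 49.03 s.
B: γ = 14.8; τ_B = 505/14.80 = 34.12 s.

|τ_A − τ_B| = 14.9 s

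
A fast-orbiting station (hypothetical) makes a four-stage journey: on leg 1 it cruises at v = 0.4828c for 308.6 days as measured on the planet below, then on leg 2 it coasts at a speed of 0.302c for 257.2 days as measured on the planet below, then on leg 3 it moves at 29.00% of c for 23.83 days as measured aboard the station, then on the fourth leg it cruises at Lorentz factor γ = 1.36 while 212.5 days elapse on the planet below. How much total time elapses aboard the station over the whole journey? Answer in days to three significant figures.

τ = 696 days

Leg 1: γ = 1/√(1 − 0.4828²) = 1/√0.7669 = 1.142; τ_1 = 308.6/1.142 = 270.3 days.
Leg 2: γ = 1/√(1 − 0.302²) = 1/√0.9088 = 1.049; τ_2 = 257.2/1.049 = 245.2 days.
Leg 3: 23.83 days is already measured aboard the station.
Leg 4: γ = 1.36; τ_4 = 212.5/1.360 = 156.2 days.
Total: 270.3 + 245.2 + 23.83 + 156.2 days.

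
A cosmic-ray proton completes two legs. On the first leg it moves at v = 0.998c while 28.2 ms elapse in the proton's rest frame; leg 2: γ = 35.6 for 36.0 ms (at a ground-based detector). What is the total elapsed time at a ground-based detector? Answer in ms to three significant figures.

Leg 1: γ = 1/√(1 − 0.998²) = 1/√0.003996 = 15.82; Δt_1 = 15.82 × 28.2 = 446.1 ms.
Leg 2: 36.0 ms is already measured at a ground-based detector.
Total: 446.1 + 36.00 ms.

Δt = 482 ms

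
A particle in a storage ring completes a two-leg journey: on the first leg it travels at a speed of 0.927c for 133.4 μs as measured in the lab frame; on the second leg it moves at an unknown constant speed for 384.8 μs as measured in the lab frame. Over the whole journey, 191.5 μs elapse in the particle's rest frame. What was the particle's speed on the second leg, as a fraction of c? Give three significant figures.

β = 0.930

Leg 1: γ = 1/√(1 − 0.927²) = 1/√0.1407 = 2.666; τ_1 = 133.4/2.666 = 50.03 μs.
Leg 2: speed unknown; τ_2 = 384.8/γ_2.
Total proper time: 50.03 + τ_2 = 191.5, so τ_2 = 191.5 − 50.03 = 141.5 μs.
γ_2 = 384.8/141.5 = 2.720; β = √(1 − 1/γ²) = √0.8648.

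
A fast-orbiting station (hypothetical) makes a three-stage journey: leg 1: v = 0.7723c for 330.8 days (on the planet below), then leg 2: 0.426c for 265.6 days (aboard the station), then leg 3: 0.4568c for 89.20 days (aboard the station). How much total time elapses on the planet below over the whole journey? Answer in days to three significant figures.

Leg 1: 330.8 days is already measured on the planet below.
Leg 2: γ = 1/√(1 − 0.426²) = 1/√0.8185 = 1.105; Δt_2 = 1.105 × 265.6 = 293.6 days.
Leg 3: γ = 1/√(1 − 0.4568²) = 1/√0.7913 = 1.124; Δt_3 = 1.124 × 89.20 = 100.3 days.
Total: 330.8 + 293.6 + 100.3 days.

Δt = 725 days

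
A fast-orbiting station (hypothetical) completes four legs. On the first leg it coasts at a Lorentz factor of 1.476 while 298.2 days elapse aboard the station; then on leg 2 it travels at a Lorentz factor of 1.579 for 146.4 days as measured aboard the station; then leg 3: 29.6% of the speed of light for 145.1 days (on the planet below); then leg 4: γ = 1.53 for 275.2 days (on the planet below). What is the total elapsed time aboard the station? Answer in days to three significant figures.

Leg 1: 298.2 days is already measured aboard the station.
Leg 2: 146.4 days is already measured aboard the station.
Leg 3: β = 0.296; γ = 1/√(1 − 0.296²) = 1/√0.9124 = 1.047; τ_3 = 145.1/1.047 = 138.6 days.
Leg 4: γ = 1.53; τ_4 = 275.2/1.530 = 179.9 days.
Total: 298.2 + 146.4 + 138.6 + 179.9 days.

τ = 763 days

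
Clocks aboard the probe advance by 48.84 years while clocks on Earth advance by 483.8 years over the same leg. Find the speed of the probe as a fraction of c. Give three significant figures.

The proper time is measured aboard the probe (both events occur at the probe's location); Δt is measured on Earth. γ = Δt/τ = 483.8/48.84 = 9.906.
β = √(1 − 1/γ²) = √(1 − 0.01019) = √0.9898

β = 0.995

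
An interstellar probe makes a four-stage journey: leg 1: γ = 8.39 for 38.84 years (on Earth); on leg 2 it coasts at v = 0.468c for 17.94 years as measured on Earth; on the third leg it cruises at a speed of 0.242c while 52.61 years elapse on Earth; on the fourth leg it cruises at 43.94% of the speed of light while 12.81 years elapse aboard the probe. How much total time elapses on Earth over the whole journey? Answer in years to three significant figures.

Leg 1: 38.84 years is already measured on Earth.
Leg 2: 17.94 years is already measured on Earth.
Leg 3: 52.61 years is already measured on Earth.
Leg 4: β = 0.4394; γ = 1/√(1 − 0.4394²) = 1/√0.8069 = 1.113; Δt_4 = 1.113 × 12.81 = 14.26 years.
Total: 38.84 + 17.94 + 52.61 + 14.26 years.

Δt = 124 years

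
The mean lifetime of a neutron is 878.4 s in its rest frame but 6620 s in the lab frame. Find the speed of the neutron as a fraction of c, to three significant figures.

v = 0.991c

γ = Δt/τ₀ = 6620/878.4 = 7.536
β = √(1 − 1/γ²) = √(1 − 0.01761) = √0.9824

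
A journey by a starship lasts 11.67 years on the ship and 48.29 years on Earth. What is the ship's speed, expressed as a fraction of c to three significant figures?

v = 0.970c

The proper time is measured on the ship (both events occur at the ship's location); Δt is measured on Earth. γ = Δt/τ = 48.29/11.67 = 4.138.
β = √(1 − 1/γ²) = √(1 − 0.05840) = √0.9416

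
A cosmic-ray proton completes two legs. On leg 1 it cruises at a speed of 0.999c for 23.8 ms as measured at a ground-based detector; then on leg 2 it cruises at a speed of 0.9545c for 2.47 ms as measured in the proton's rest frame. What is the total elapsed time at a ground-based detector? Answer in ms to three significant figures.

Δt = 32.1 ms

Leg 1: 23.8 ms is already measured at a ground-based detector.
Leg 2: γ = 1/√(1 − 0.9545²) = 1/√0.08893 = 3.353; Δt_2 = 3.353 × 2.47 = 8.283 ms.
Total: 23.80 + 8.283 ms.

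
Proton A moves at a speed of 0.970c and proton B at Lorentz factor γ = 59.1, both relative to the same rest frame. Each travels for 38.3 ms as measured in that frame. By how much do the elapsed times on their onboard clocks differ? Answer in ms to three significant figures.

A: γ = 1/√(1 − 0.970²) = 1/√0.05910 = 4.113; τ_A = 38.3/4.113 = 9.311 ms.
B: γ = 59.1; τ_B = 38.3/59.10 = 0.6481 ms.

|τ_A − τ_B| = 8.66 ms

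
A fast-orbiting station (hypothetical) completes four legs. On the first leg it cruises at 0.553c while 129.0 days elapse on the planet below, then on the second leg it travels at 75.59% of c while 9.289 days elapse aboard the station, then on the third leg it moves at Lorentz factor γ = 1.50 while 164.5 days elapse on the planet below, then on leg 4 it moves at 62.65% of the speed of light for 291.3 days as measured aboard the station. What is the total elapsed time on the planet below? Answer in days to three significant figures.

Δt = 681 days

Leg 1: 129.0 days is already measured on the planet below.
Leg 2: β = 0.7559; γ = 1/√(1 − 0.7559²) = 1/√0.4286 = 1.527; Δt_2 = 1.527 × 9.289 = 14.19 days.
Leg 3: 164.5 days is already measured on the planet below.
Leg 4: β = 0.6265; γ = 1/√(1 − 0.6265²) = 1/√0.6075 = 1.283; Δt_4 = 1.283 × 291.3 = 373.7 days.
Total: 129.0 + 14.19 + 164.5 + 373.7 days.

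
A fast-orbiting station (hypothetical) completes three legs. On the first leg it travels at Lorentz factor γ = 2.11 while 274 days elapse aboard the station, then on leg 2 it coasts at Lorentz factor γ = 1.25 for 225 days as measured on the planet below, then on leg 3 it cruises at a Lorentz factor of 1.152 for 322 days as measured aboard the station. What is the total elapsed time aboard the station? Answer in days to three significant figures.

τ = 776 days

Leg 1: 274 days is already measured aboard the station.
Leg 2: γ = 1.25; τ_2 = 225/1.250 = 180.0 days.
Leg 3: 322 days is already measured aboard the station.
Total: 274.0 + 180.0 + 322.0 days.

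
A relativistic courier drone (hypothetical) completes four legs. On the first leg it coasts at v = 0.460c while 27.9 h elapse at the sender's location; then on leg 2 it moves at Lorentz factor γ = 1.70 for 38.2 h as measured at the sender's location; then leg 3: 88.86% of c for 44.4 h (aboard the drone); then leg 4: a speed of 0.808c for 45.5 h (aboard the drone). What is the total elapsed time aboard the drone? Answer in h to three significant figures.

τ = 137 h

Leg 1: γ = 1/√(1 − 0.460²) = 1/√0.7884 = 1.126; τ_1 = 27.9/1.126 = 24.77 h.
Leg 2: γ = 1.70; τ_2 = 38.2/1.700 = 22.47 h.
Leg 3: 44.4 h is already measured aboard the drone.
Leg 4: 45.5 h is already measured aboard the drone.
Total: 24.77 + 22.47 + 44.40 + 45.50 h.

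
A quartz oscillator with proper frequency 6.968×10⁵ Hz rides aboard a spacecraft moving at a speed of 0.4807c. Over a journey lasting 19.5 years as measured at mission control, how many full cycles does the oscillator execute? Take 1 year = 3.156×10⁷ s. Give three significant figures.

N = 3.76×10¹⁴

γ = 1/√(1 − 0.4807²) = 1/√0.7689 = 1.140
The oscillator's own cycle count is N = f × τ where τ is the proper time aboard the spacecraft. τ = Δt/γ = 19.5/1.140 = 17.10 years = 5.397×10⁸ s.
N = 6.968×10⁵ × 5.397×10⁸ = 3.760×10¹⁴.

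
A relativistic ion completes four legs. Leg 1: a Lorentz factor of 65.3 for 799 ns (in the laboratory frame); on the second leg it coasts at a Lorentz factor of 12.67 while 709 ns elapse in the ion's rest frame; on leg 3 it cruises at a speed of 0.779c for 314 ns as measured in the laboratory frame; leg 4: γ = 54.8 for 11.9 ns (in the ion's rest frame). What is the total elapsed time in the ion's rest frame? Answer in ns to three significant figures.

Leg 1: γ = 65.3; τ_1 = 799/65.30 = 12.24 ns.
Leg 2: 709 ns is already measured in the ion's rest frame.
Leg 3: γ = 1/√(1 − 0.779²) = 1/√0.3932 = 1.595; τ_3 = 314/1.595 = 196.9 ns.
Leg 4: 11.9 ns is already measured in the ion's rest frame.
Total: 12.24 + 709.0 + 196.9 + 11.90 ns.

τ = 930 ns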